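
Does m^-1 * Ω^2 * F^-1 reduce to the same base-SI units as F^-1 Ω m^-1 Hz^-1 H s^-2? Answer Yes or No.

Yes

Left side:
  Ω = V/A (resistance = voltage per current),
      = kg·m²·s⁻³·A⁻².
  So Ω² = kg²·m⁴·s⁻⁶·A⁻⁴.
  F = C/V (capacitance = charge per voltage),
      = A·s/(kg·m²·s⁻³·A⁻¹) (substituting C and V),
      = kg⁻¹·m⁻²·s⁴·A².
  So F⁻¹ = kg·m²·s⁻⁴·A⁻².
  Combining: m⁻¹·Ω²·F⁻¹ = m⁻¹ · (kg²·m⁴·s⁻⁶·A⁻⁴) · (kg·m²·s⁻⁴·A⁻²) = kg³·m⁵·s⁻¹⁰·A⁻⁶.
Right side:
  F = C/V (capacitance = charge per voltage),
      = A·s/(kg·m²·s⁻³·A⁻¹) (substituting C and V),
      = kg⁻¹·m⁻²·s⁴·A².
  So F⁻¹ = kg·m²·s⁻⁴·A⁻².
  Ω = V/A (resistance = voltage per current),
      = kg·m²·s⁻³·A⁻².
  Hz = 1/s = s⁻¹ (frequency is cycles per second).
  So Hz⁻¹ = s.
  H = Wb/A (inductance = flux per current),
      = kg·m²·s⁻²·A⁻².
  Combining: F⁻¹·Ω·m⁻¹·Hz⁻¹·H·s⁻² = (kg·m²·s⁻⁴·A⁻²) · (kg·m²·s⁻³·A⁻²) · m⁻¹ · s · (kg·m²·s⁻²·A⁻²) · s⁻² = kg³·m⁵·s⁻¹⁰·A⁻⁶.
Both reduce to kg³·m⁵·s⁻¹⁰·A⁻⁶.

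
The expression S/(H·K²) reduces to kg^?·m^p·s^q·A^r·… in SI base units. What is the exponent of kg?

S = 1/Ω (conductance is reciprocal resistance),
    = kg⁻¹·m⁻²·s³·A².
H = Wb/A (inductance = flux per current),
    = kg·m²·s⁻²·A⁻².
So H⁻¹ = kg⁻¹·m⁻²·s²·A².
Combining: S·H⁻¹·K⁻² = (kg⁻¹·m⁻²·s³·A²) · (kg⁻¹·m⁻²·s²·A²) · K⁻² = kg⁻²·m⁻⁴·s⁵·A⁴·K⁻².
The exponent of kg is -2.

-2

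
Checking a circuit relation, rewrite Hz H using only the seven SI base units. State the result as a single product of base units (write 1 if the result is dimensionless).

Hz = s⁻¹.
H = kg·m²·s⁻²·A⁻².
Combining: Hz·H = s⁻¹ · (kg·m²·s⁻²·A⁻²) = kg·m²·s⁻³·A⁻².

kg·m²·s⁻³·A⁻²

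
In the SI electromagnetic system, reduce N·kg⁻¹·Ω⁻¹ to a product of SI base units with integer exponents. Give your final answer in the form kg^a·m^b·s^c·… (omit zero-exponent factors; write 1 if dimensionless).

kg⁻¹·m⁻¹·s·A²

N = kg·m·s⁻².
Ω = kg·m²·s⁻³·A⁻².
So Ω⁻¹ = kg⁻¹·m⁻²·s³·A².
Combining: N·kg⁻¹·Ω⁻¹ = (kg·m·s⁻²) · kg⁻¹ · (kg⁻¹·m⁻²·s³·A²) = kg⁻¹·m⁻¹·s·A².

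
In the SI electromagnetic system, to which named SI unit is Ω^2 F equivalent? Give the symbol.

H

Ω = V/A (resistance = voltage per current),
    = kg·m²·s⁻³·A⁻².
So Ω² = kg²·m⁴·s⁻⁶·A⁻⁴.
F = C/V (capacitance = charge per voltage),
    = A·s/(kg·m²·s⁻³·A⁻¹) (substituting C and V),
    = kg⁻¹·m⁻²·s⁴·A².
Combining: Ω²·F = (kg²·m⁴·s⁻⁶·A⁻⁴) · (kg⁻¹·m⁻²·s⁴·A²) = kg·m²·s⁻²·A⁻².
kg·m²·s⁻²·A⁻² is the base-SI form of the henry.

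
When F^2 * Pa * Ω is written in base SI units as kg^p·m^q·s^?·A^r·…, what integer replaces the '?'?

3

F = C/V (capacitance = charge per voltage),
    = A·s/(kg·m²·s⁻³·A⁻¹) (substituting C and V),
    = kg⁻¹·m⁻²·s⁴·A².
So F² = kg⁻²·m⁻⁴·s⁸·A⁴.
Pa = N/m² (pressure = force per area),
    = kg·m⁻¹·s⁻².
Ω = V/A (resistance = voltage per current),
    = kg·m²·s⁻³·A⁻².
Combining: F²·Pa·Ω = (kg⁻²·m⁻⁴·s⁸·A⁴) · (kg·m⁻¹·s⁻²) · (kg·m²·s⁻³·A⁻²) = m⁻³·s³·A².
The exponent of s is 3.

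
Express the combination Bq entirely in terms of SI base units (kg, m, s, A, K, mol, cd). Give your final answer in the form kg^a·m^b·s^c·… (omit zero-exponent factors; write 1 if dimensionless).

Bq = s⁻¹.

s⁻¹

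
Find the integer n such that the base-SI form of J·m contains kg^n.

1

J = N·m (work = force × distance),
    = kg·m²·s⁻².
Combining: J·m = (kg·m²·s⁻²) · m = kg·m³·s⁻².
The exponent of kg is 1.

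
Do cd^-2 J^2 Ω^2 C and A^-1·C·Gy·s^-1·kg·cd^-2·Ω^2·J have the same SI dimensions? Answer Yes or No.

No

Left side:
  J = kg·m²·s⁻².
  So J² = kg²·m⁴·s⁻⁴.
  Ω = kg·m²·s⁻³·A⁻².
  So Ω² = kg²·m⁴·s⁻⁶·A⁻⁴.
  C = s·A.
  Combining: cd⁻²·J²·Ω²·C = cd⁻² · (kg²·m⁴·s⁻⁴) · (kg²·m⁴·s⁻⁶·A⁻⁴) · (s·A) = kg⁴·m⁸·s⁻⁹·A⁻³·cd⁻².
Right side:
  C = A·s = s·A (charge = current × time).
  Gy = J/kg (absorbed dose = energy per mass),
      = m²·s⁻².
  Ω = V/A (resistance = voltage per current),
      = kg·m²·s⁻³·A⁻².
  So Ω² = kg²·m⁴·s⁻⁶·A⁻⁴.
  J = N·m (work = force × distance),
      = kg·m²·s⁻².
  Combining: A⁻¹·C·Gy·s⁻¹·kg·cd⁻²·Ω²·J = A⁻¹ · (s·A) · (m²·s⁻²) · s⁻¹ · kg · cd⁻² · (kg²·m⁴·s⁻⁶·A⁻⁴) · (kg·m²·s⁻²) = kg⁴·m⁸·s⁻¹⁰·A⁻⁴·cd⁻².
Left is kg⁴·m⁸·s⁻⁹·A⁻³·cd⁻²; right is kg⁴·m⁸·s⁻¹⁰·A⁻⁴·cd⁻² — different.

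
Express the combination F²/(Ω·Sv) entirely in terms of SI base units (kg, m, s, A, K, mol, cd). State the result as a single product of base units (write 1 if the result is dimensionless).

kg⁻³·m⁻⁸·s¹³·A⁶

Ω = V/A (resistance = voltage per current),
    = kg·m²·s⁻³·A⁻².
So Ω⁻¹ = kg⁻¹·m⁻²·s³·A².
F = C/V (capacitance = charge per voltage),
    = A·s/(kg·m²·s⁻³·A⁻¹) (substituting C and V),
    = kg⁻¹·m⁻²·s⁴·A².
So F² = kg⁻²·m⁻⁴·s⁸·A⁴.
Sv = J/kg (equivalent dose = energy per mass),
    = m²·s⁻².
So Sv⁻¹ = m⁻²·s².
Combining: Ω⁻¹·F²·Sv⁻¹ = (kg⁻¹·m⁻²·s³·A²) · (kg⁻²·m⁻⁴·s⁸·A⁴) · (m⁻²·s²) = kg⁻³·m⁻⁸·s¹³·A⁶.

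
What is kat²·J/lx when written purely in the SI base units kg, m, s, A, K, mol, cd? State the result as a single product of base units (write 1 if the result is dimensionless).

kg·m⁴·s⁻⁴·mol²·cd⁻¹

kat = mol/s = s⁻¹·mol (catalytic activity).
So kat² = s⁻²·mol².
J = N·m (work = force × distance),
    = kg·m²·s⁻².
lx = lm/m² (illuminance = luminous flux per area),
    = m⁻²·cd.
So lx⁻¹ = m²·cd⁻¹.
Combining: kat²·J·lx⁻¹ = (s⁻²·mol²) · (kg·m²·s⁻²) · (m²·cd⁻¹) = kg·m⁴·s⁻⁴·mol²·cd⁻¹.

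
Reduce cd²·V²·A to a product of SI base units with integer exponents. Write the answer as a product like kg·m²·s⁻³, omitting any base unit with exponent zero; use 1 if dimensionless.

V = W/A (potential = power per current),
    = kg·m²·s⁻³·A⁻¹.
So V² = kg²·m⁴·s⁻⁶·A⁻².
Combining: cd²·V²·A = cd² · (kg²·m⁴·s⁻⁶·A⁻²) · A = kg²·m⁴·s⁻⁶·A⁻¹·cd².

kg²·m⁴·s⁻⁶·A⁻¹·cd²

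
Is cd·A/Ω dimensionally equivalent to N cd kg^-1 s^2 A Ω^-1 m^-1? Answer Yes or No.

Left side:
  Ω = kg·m²·s⁻³·A⁻².
  So Ω⁻¹ = kg⁻¹·m⁻²·s³·A².
  Combining: Ω⁻¹·cd·A = (kg⁻¹·m⁻²·s³·A²) · cd · A = kg⁻¹·m⁻²·s³·A³·cd.
Right side:
  N = kg·m·s⁻².
  Ω = kg·m²·s⁻³·A⁻².
  So Ω⁻¹ = kg⁻¹·m⁻²·s³·A².
  Combining: N·cd·kg⁻¹·s²·A·Ω⁻¹·m⁻¹ = (kg·m·s⁻²) · cd · kg⁻¹ · s² · A · (kg⁻¹·m⁻²·s³·A²) · m⁻¹ = kg⁻¹·m⁻²·s³·A³·cd.
Both reduce to kg⁻¹·m⁻²·s³·A³·cd.

Yes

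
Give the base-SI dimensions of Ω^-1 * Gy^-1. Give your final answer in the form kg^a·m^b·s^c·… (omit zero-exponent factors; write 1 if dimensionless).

kg⁻¹·m⁻⁴·s⁵·A²

Ω = V/A (resistance = voltage per current),
    = kg·m²·s⁻³·A⁻².
So Ω⁻¹ = kg⁻¹·m⁻²·s³·A².
Gy = J/kg (absorbed dose = energy per mass),
    = m²·s⁻².
So Gy⁻¹ = m⁻²·s².
Combining: Ω⁻¹·Gy⁻¹ = (kg⁻¹·m⁻²·s³·A²) · (m⁻²·s²) = kg⁻¹·m⁻⁴·s⁵·A².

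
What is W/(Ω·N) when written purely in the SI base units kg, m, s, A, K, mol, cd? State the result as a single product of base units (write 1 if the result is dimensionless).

kg⁻¹·m⁻¹·s²·A²

W = kg·m²·s⁻³.
Ω = kg·m²·s⁻³·A⁻².
So Ω⁻¹ = kg⁻¹·m⁻²·s³·A².
N = kg·m·s⁻².
So N⁻¹ = kg⁻¹·m⁻¹·s².
Combining: W·Ω⁻¹·N⁻¹ = (kg·m²·s⁻³) · (kg⁻¹·m⁻²·s³·A²) · (kg⁻¹·m⁻¹·s²) = kg⁻¹·m⁻¹·s²·A².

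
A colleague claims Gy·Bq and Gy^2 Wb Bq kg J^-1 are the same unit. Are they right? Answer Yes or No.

No

Left side:
  Gy = m²·s⁻².
  Bq = s⁻¹.
  Combining: Gy·Bq = (m²·s⁻²) · s⁻¹ = m²·s⁻³.
Right side:
  Gy = m²·s⁻².
  So Gy² = m⁴·s⁻⁴.
  Wb = kg·m²·s⁻²·A⁻¹.
  Bq = s⁻¹.
  J = kg·m²·s⁻².
  So J⁻¹ = kg⁻¹·m⁻²·s².
  Combining: Gy²·Wb·Bq·kg·J⁻¹ = (m⁴·s⁻⁴) · (kg·m²·s⁻²·A⁻¹) · s⁻¹ · kg · (kg⁻¹·m⁻²·s²) = kg·m⁴·s⁻⁵·A⁻¹.
Left is m²·s⁻³; right is kg·m⁴·s⁻⁵·A⁻¹ — different.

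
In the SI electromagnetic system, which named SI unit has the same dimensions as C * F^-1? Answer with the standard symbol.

C = A·s = s·A (charge = current × time).
F = C/V (capacitance = charge per voltage),
    = A·s/(kg·m²·s⁻³·A⁻¹) (substituting C and V),
    = kg⁻¹·m⁻²·s⁴·A².
So F⁻¹ = kg·m²·s⁻⁴·A⁻².
Combining: C·F⁻¹ = (s·A) · (kg·m²·s⁻⁴·A⁻²) = kg·m²·s⁻³·A⁻¹.
kg·m²·s⁻³·A⁻¹ is the base-SI form of the volt.

V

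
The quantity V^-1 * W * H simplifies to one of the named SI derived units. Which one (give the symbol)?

Wb

V = kg·m²·s⁻³·A⁻¹.
So V⁻¹ = kg⁻¹·m⁻²·s³·A.
W = kg·m²·s⁻³.
H = kg·m²·s⁻²·A⁻².
Combining: V⁻¹·W·H = (kg⁻¹·m⁻²·s³·A) · (kg·m²·s⁻³) · (kg·m²·s⁻²·A⁻²) = kg·m²·s⁻²·A⁻¹.
kg·m²·s⁻²·A⁻¹ is the base-SI form of the weber.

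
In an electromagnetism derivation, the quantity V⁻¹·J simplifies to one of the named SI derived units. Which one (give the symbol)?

C

V = W/A (potential = power per current),
    = kg·m²·s⁻³·A⁻¹.
So V⁻¹ = kg⁻¹·m⁻²·s³·A.
J = N·m (work = force × distance),
    = kg·m²·s⁻².
Combining: V⁻¹·J = (kg⁻¹·m⁻²·s³·A) · (kg·m²·s⁻²) = s·A.
s·A is the base-SI form of the coulomb.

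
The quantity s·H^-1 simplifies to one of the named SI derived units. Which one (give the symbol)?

S

H = kg·m²·s⁻²·A⁻².
So H⁻¹ = kg⁻¹·m⁻²·s²·A².
Combining: s·H⁻¹ = s · (kg⁻¹·m⁻²·s²·A²) = kg⁻¹·m⁻²·s³·A².
kg⁻¹·m⁻²·s³·A² is the base-SI form of the siemens.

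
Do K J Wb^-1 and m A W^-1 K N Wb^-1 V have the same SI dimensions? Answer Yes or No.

Yes

Left side:
  J = N·m (work = force × distance),
      = kg·m²·s⁻².
  Wb = V·s (flux: a volt is a weber per second),
      = kg·m²·s⁻²·A⁻¹.
  So Wb⁻¹ = kg⁻¹·m⁻²·s²·A.
  Combining: K·J·Wb⁻¹ = K · (kg·m²·s⁻²) · (kg⁻¹·m⁻²·s²·A) = A·K.
Right side:
  W = kg·m²·s⁻³.
  So W⁻¹ = kg⁻¹·m⁻²·s³.
  N = kg·m·s⁻².
  Wb = kg·m²·s⁻²·A⁻¹.
  So Wb⁻¹ = kg⁻¹·m⁻²·s²·A.
  V = kg·m²·s⁻³·A⁻¹.
  Combining: m·A·W⁻¹·K·N·Wb⁻¹·V = m · A · (kg⁻¹·m⁻²·s³) · K · (kg·m·s⁻²) · (kg⁻¹·m⁻²·s²·A) · (kg·m²·s⁻³·A⁻¹) = A·K.
Both reduce to A·K.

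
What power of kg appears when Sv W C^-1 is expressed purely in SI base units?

1

Sv = J/kg (equivalent dose = energy per mass),
    = m²·s⁻².
W = J/s (power = energy per time),
    = kg·m²·s⁻³.
C = A·s = s·A (charge = current × time).
So C⁻¹ = s⁻¹·A⁻¹.
Combining: Sv·W·C⁻¹ = (m²·s⁻²) · (kg·m²·s⁻³) · (s⁻¹·A⁻¹) = kg·m⁴·s⁻⁶·A⁻¹.
The exponent of kg is 1.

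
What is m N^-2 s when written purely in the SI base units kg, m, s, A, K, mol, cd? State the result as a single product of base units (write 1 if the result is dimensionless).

kg⁻²·m⁻¹·s⁵

N = kg·m/s² = kg·m·s⁻² (force = mass × acceleration).
So N⁻² = kg⁻²·m⁻²·s⁴.
Combining: m·N⁻²·s = m · (kg⁻²·m⁻²·s⁴) · s = kg⁻²·m⁻¹·s⁵.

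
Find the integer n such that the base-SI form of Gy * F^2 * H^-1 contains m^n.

Gy = J/kg (absorbed dose = energy per mass),
    = m²·s⁻².
F = C/V (capacitance = charge per voltage),
    = A·s/(kg·m²·s⁻³·A⁻¹) (substituting C and V),
    = kg⁻¹·m⁻²·s⁴·A².
So F² = kg⁻²·m⁻⁴·s⁸·A⁴.
H = Wb/A (inductance = flux per current),
    = kg·m²·s⁻²·A⁻².
So H⁻¹ = kg⁻¹·m⁻²·s²·A².
Combining: Gy·F²·H⁻¹ = (m²·s⁻²) · (kg⁻²·m⁻⁴·s⁸·A⁴) · (kg⁻¹·m⁻²·s²·A²) = kg⁻³·m⁻⁴·s⁸·A⁶.
The exponent of m is -4.

-4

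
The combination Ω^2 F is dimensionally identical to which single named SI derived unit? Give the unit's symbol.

Ω = V/A (resistance = voltage per current),
    = kg·m²·s⁻³·A⁻².
So Ω² = kg²·m⁴·s⁻⁶·A⁻⁴.
F = C/V (capacitance = charge per voltage),
    = A·s/(kg·m²·s⁻³·A⁻¹) (substituting C and V),
    = kg⁻¹·m⁻²·s⁴·A².
Combining: Ω²·F = (kg²·m⁴·s⁻⁶·A⁻⁴) · (kg⁻¹·m⁻²·s⁴·A²) = kg·m²·s⁻²·A⁻².
kg·m²·s⁻²·A⁻² is the base-SI form of the henry.

H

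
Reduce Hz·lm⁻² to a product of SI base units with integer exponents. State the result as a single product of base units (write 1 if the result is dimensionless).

Hz = s⁻¹.
lm = cd.
So lm⁻² = cd⁻².
Combining: Hz·lm⁻² = s⁻¹ · cd⁻² = s⁻¹·cd⁻².

s⁻¹·cd⁻²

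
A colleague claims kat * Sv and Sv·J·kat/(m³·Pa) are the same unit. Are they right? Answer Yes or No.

Left side:
  kat = s⁻¹·mol.
  Sv = m²·s⁻².
  Combining: kat·Sv = (s⁻¹·mol) · (m²·s⁻²) = m²·s⁻³·mol.
Right side:
  Sv = m²·s⁻².
  J = kg·m²·s⁻².
  kat = s⁻¹·mol.
  Pa = kg·m⁻¹·s⁻².
  So Pa⁻¹ = kg⁻¹·m·s².
  Combining: Sv·m⁻³·J·kat·Pa⁻¹ = (m²·s⁻²) · m⁻³ · (kg·m²·s⁻²) · (s⁻¹·mol) · (kg⁻¹·m·s²) = m²·s⁻³·mol.
Both reduce to m²·s⁻³·mol.

Yes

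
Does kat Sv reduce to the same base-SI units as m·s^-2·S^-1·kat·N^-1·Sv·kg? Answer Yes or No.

No

Left side:
  kat = s⁻¹·mol.
  Sv = m²·s⁻².
  Combining: kat·Sv = (s⁻¹·mol) · (m²·s⁻²) = m²·s⁻³·mol.
Right side:
  S = kg⁻¹·m⁻²·s³·A².
  So S⁻¹ = kg·m²·s⁻³·A⁻².
  kat = s⁻¹·mol.
  N = kg·m·s⁻².
  So N⁻¹ = kg⁻¹·m⁻¹·s².
  Sv = m²·s⁻².
  Combining: m·s⁻²·S⁻¹·kat·N⁻¹·Sv·kg = m · s⁻² · (kg·m²·s⁻³·A⁻²) · (s⁻¹·mol) · (kg⁻¹·m⁻¹·s²) · (m²·s⁻²) · kg = kg·m⁴·s⁻⁶·A⁻²·mol.
Left is m²·s⁻³·mol; right is kg·m⁴·s⁻⁶·A⁻²·mol — different.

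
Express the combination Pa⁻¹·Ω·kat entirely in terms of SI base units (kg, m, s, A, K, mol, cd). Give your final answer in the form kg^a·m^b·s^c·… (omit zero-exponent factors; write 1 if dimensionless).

Pa = kg·m⁻¹·s⁻².
So Pa⁻¹ = kg⁻¹·m·s².
Ω = kg·m²·s⁻³·A⁻².
kat = s⁻¹·mol.
Combining: Pa⁻¹·Ω·kat = (kg⁻¹·m·s²) · (kg·m²·s⁻³·A⁻²) · (s⁻¹·mol) = m³·s⁻²·A⁻²·mol.

m³·s⁻²·A⁻²·mol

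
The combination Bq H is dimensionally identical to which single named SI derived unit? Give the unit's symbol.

Bq = 1/s = s⁻¹ (activity is decays per second).
H = Wb/A (inductance = flux per current),
    = kg·m²·s⁻²·A⁻².
Combining: Bq·H = s⁻¹ · (kg·m²·s⁻²·A⁻²) = kg·m²·s⁻³·A⁻².
kg·m²·s⁻³·A⁻² is the base-SI form of the ohm.

Ω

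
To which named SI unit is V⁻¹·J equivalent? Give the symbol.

C

V = W/A (potential = power per current),
    = kg·m²·s⁻³·A⁻¹.
So V⁻¹ = kg⁻¹·m⁻²·s³·A.
J = N·m (work = force × distance),
    = kg·m²·s⁻².
Combining: V⁻¹·J = (kg⁻¹·m⁻²·s³·A) · (kg·m²·s⁻²) = s·A.
s·A is the base-SI form of the coulomb.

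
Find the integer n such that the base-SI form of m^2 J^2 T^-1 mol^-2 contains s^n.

J = N·m (work = force × distance),
    = kg·m²·s⁻².
So J² = kg²·m⁴·s⁻⁴.
T = Wb/m² (flux density = flux per area),
    = kg·s⁻²·A⁻¹.
So T⁻¹ = kg⁻¹·s²·A.
Combining: m²·J²·T⁻¹·mol⁻² = m² · (kg²·m⁴·s⁻⁴) · (kg⁻¹·s²·A) · mol⁻² = kg·m⁶·s⁻²·A·mol⁻².
The exponent of s is -2.

-2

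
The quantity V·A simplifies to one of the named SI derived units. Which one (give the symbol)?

V = kg·m²·s⁻³·A⁻¹.
Combining: V·A = (kg·m²·s⁻³·A⁻¹) · A = kg·m²·s⁻³.
kg·m²·s⁻³ is the base-SI form of the watt.

W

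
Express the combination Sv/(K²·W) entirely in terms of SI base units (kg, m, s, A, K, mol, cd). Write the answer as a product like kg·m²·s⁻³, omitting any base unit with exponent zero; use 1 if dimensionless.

kg⁻¹·s·K⁻²

Sv = m²·s⁻².
W = kg·m²·s⁻³.
So W⁻¹ = kg⁻¹·m⁻²·s³.
Combining: K⁻²·Sv·W⁻¹ = K⁻² · (m²·s⁻²) · (kg⁻¹·m⁻²·s³) = kg⁻¹·s·K⁻².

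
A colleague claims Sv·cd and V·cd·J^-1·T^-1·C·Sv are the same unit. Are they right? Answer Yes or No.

No

Left side:
  Sv = J/kg (equivalent dose = energy per mass),
      = m²·s⁻².
  Combining: Sv·cd = (m²·s⁻²) · cd = m²·s⁻²·cd.
Right side:
  V = W/A (potential = power per current),
      = kg·m²·s⁻³·A⁻¹.
  J = N·m (work = force × distance),
      = kg·m²·s⁻².
  So J⁻¹ = kg⁻¹·m⁻²·s².
  T = Wb/m² (flux density = flux per area),
      = kg·s⁻²·A⁻¹.
  So T⁻¹ = kg⁻¹·s²·A.
  C = A·s = s·A (charge = current × time).
  Sv = J/kg (equivalent dose = energy per mass),
      = m²·s⁻².
  Combining: V·cd·J⁻¹·T⁻¹·C·Sv = (kg·m²·s⁻³·A⁻¹) · cd · (kg⁻¹·m⁻²·s²) · (kg⁻¹·s²·A) · (s·A) · (m²·s⁻²) = kg⁻¹·m²·A·cd.
Left is m²·s⁻²·cd; right is kg⁻¹·m²·A·cd — different.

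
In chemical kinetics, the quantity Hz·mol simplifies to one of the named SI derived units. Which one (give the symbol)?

kat

Hz = s⁻¹.
Combining: Hz·mol = s⁻¹ · mol = s⁻¹·mol.
s⁻¹·mol is the base-SI form of the katal.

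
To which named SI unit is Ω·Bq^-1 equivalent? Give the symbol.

H

Ω = kg·m²·s⁻³·A⁻².
Bq = s⁻¹.
So Bq⁻¹ = s.
Combining: Ω·Bq⁻¹ = (kg·m²·s⁻³·A⁻²) · s = kg·m²·s⁻²·A⁻².
kg·m²·s⁻²·A⁻² is the base-SI form of the henry.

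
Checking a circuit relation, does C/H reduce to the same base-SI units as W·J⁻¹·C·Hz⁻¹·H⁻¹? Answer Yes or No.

Yes

Left side:
  H = Wb/A (inductance = flux per current),
      = kg·m²·s⁻²·A⁻².
  So H⁻¹ = kg⁻¹·m⁻²·s²·A².
  C = A·s = s·A (charge = current × time).
  Combining: H⁻¹·C = (kg⁻¹·m⁻²·s²·A²) · (s·A) = kg⁻¹·m⁻²·s³·A³.
Right side:
  W = kg·m²·s⁻³.
  J = kg·m²·s⁻².
  So J⁻¹ = kg⁻¹·m⁻²·s².
  C = s·A.
  Hz = s⁻¹.
  So Hz⁻¹ = s.
  H = kg·m²·s⁻²·A⁻².
  So H⁻¹ = kg⁻¹·m⁻²·s²·A².
  Combining: W·J⁻¹·C·Hz⁻¹·H⁻¹ = (kg·m²·s⁻³) · (kg⁻¹·m⁻²·s²) · (s·A) · s · (kg⁻¹·m⁻²·s²·A²) = kg⁻¹·m⁻²·s³·A³.
Both reduce to kg⁻¹·m⁻²·s³·A³.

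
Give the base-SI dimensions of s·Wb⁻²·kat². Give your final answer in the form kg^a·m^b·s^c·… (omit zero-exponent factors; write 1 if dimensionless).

kg⁻²·m⁻⁴·s³·A²·mol²

Wb = kg·m²·s⁻²·A⁻¹.
So Wb⁻² = kg⁻²·m⁻⁴·s⁴·A².
kat = s⁻¹·mol.
So kat² = s⁻²·mol².
Combining: s·Wb⁻²·kat² = s · (kg⁻²·m⁻⁴·s⁴·A²) · (s⁻²·mol²) = kg⁻²·m⁻⁴·s³·A²·mol².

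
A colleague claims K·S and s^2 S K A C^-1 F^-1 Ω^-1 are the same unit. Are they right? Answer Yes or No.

Yes

Left side:
  S = kg⁻¹·m⁻²·s³·A².
  Combining: K·S = K · (kg⁻¹·m⁻²·s³·A²) = kg⁻¹·m⁻²·s³·A²·K.
Right side:
  S = 1/Ω (conductance is reciprocal resistance),
      = kg⁻¹·m⁻²·s³·A².
  C = A·s = s·A (charge = current × time).
  So C⁻¹ = s⁻¹·A⁻¹.
  F = C/V (capacitance = charge per voltage),
      = A·s/(kg·m²·s⁻³·A⁻¹) (substituting C and V),
      = kg⁻¹·m⁻²·s⁴·A².
  So F⁻¹ = kg·m²·s⁻⁴·A⁻².
  Ω = V/A (resistance = voltage per current),
      = kg·m²·s⁻³·A⁻².
  So Ω⁻¹ = kg⁻¹·m⁻²·s³·A².
  Combining: s²·S·K·A·C⁻¹·F⁻¹·Ω⁻¹ = s² · (kg⁻¹·m⁻²·s³·A²) · K · A · (s⁻¹·A⁻¹) · (kg·m²·s⁻⁴·A⁻²) · (kg⁻¹·m⁻²·s³·A²) = kg⁻¹·m⁻²·s³·A²·K.
Both reduce to kg⁻¹·m⁻²·s³·A²·K.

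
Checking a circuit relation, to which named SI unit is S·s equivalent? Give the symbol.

F

S = kg⁻¹·m⁻²·s³·A².
Combining: S·s = (kg⁻¹·m⁻²·s³·A²) · s = kg⁻¹·m⁻²·s⁴·A².
kg⁻¹·m⁻²·s⁴·A² is the base-SI form of the farad.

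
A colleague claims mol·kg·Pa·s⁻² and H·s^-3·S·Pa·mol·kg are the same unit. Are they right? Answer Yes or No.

Left side:
  Pa = kg·m⁻¹·s⁻².
  Combining: mol·kg·Pa·s⁻² = mol · kg · (kg·m⁻¹·s⁻²) · s⁻² = kg²·m⁻¹·s⁻⁴·mol.
Right side:
  H = Wb/A (inductance = flux per current),
      = kg·m²·s⁻²·A⁻².
  S = 1/Ω (conductance is reciprocal resistance),
      = kg⁻¹·m⁻²·s³·A².
  Pa = N/m² (pressure = force per area),
      = kg·m⁻¹·s⁻².
  Combining: H·s⁻³·S·Pa·mol·kg = (kg·m²·s⁻²·A⁻²) · s⁻³ · (kg⁻¹·m⁻²·s³·A²) · (kg·m⁻¹·s⁻²) · mol · kg = kg²·m⁻¹·s⁻⁴·mol.
Both reduce to kg²·m⁻¹·s⁻⁴·mol.

Yes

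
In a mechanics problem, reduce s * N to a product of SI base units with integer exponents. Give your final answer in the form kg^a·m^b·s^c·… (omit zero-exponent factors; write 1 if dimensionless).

N = kg·m·s⁻².
Combining: s·N = s · (kg·m·s⁻²) = kg·m·s⁻¹.

kg·m·s⁻¹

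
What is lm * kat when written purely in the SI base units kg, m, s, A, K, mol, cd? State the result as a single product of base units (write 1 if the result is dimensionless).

s⁻¹·mol·cd

lm = cd.
kat = s⁻¹·mol.
Combining: lm·kat = cd · (s⁻¹·mol) = s⁻¹·mol·cd.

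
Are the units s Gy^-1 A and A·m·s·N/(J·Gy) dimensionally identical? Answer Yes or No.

Left side:
  Gy = m²·s⁻².
  So Gy⁻¹ = m⁻²·s².
  Combining: s·Gy⁻¹·A = s · (m⁻²·s²) · A = m⁻²·s³·A.
Right side:
  J = N·m (work = force × distance),
      = kg·m²·s⁻².
  So J⁻¹ = kg⁻¹·m⁻²·s².
  N = kg·m/s² = kg·m·s⁻² (force = mass × acceleration).
  Gy = J/kg (absorbed dose = energy per mass),
      = m²·s⁻².
  So Gy⁻¹ = m⁻²·s².
  Combining: J⁻¹·A·m·s·N·Gy⁻¹ = (kg⁻¹·m⁻²·s²) · A · m · s · (kg·m·s⁻²) · (m⁻²·s²) = m⁻²·s³·A.
Both reduce to m⁻²·s³·A.

Yes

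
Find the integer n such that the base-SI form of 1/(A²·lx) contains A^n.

-2

lx = lm/m² (illuminance = luminous flux per area),
    = m⁻²·cd.
So lx⁻¹ = m²·cd⁻¹.
Combining: A⁻²·lx⁻¹ = A⁻² · (m²·cd⁻¹) = m²·A⁻²·cd⁻¹.
The exponent of A is -2.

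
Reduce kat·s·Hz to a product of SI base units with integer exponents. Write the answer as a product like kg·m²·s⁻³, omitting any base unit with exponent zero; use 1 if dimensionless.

s⁻¹·mol

kat = mol/s = s⁻¹·mol (catalytic activity).
Hz = 1/s = s⁻¹ (frequency is cycles per second).
Combining: kat·s·Hz = (s⁻¹·mol) · s · s⁻¹ = s⁻¹·mol.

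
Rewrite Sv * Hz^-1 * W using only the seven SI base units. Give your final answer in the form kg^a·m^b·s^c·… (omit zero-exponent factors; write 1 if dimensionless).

kg·m⁴·s⁻⁴

Sv = J/kg (equivalent dose = energy per mass),
    = m²·s⁻².
Hz = 1/s = s⁻¹ (frequency is cycles per second).
So Hz⁻¹ = s.
W = J/s (power = energy per time),
    = kg·m²·s⁻³.
Combining: Sv·Hz⁻¹·W = (m²·s⁻²) · s · (kg·m²·s⁻³) = kg·m⁴·s⁻⁴.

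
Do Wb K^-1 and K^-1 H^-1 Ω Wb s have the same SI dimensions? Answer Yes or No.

Left side:
  Wb = kg·m²·s⁻²·A⁻¹.
  Combining: Wb·K⁻¹ = (kg·m²·s⁻²·A⁻¹) · K⁻¹ = kg·m²·s⁻²·A⁻¹·K⁻¹.
Right side:
  H = Wb/A (inductance = flux per current),
      = kg·m²·s⁻²·A⁻².
  So H⁻¹ = kg⁻¹·m⁻²·s²·A².
  Ω = V/A (resistance = voltage per current),
      = kg·m²·s⁻³·A⁻².
  Wb = V·s (flux: a volt is a weber per second),
      = kg·m²·s⁻²·A⁻¹.
  Combining: K⁻¹·H⁻¹·Ω·Wb·s = K⁻¹ · (kg⁻¹·m⁻²·s²·A²) · (kg·m²·s⁻³·A⁻²) · (kg·m²·s⁻²·A⁻¹) · s = kg·m²·s⁻²·A⁻¹·K⁻¹.
Both reduce to kg·m²·s⁻²·A⁻¹·K⁻¹.

Yes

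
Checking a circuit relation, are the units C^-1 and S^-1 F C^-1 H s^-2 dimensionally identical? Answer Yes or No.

No

Left side:
  C = s·A.
  So C⁻¹ = s⁻¹·A⁻¹.
Right side:
  S = 1/Ω (conductance is reciprocal resistance),
      = kg⁻¹·m⁻²·s³·A².
  So S⁻¹ = kg·m²·s⁻³·A⁻².
  F = C/V (capacitance = charge per voltage),
      = A·s/(kg·m²·s⁻³·A⁻¹) (substituting C and V),
      = kg⁻¹·m⁻²·s⁴·A².
  C = A·s = s·A (charge = current × time).
  So C⁻¹ = s⁻¹·A⁻¹.
  H = Wb/A (inductance = flux per current),
      = kg·m²·s⁻²·A⁻².
  Combining: S⁻¹·F·C⁻¹·H·s⁻² = (kg·m²·s⁻³·A⁻²) · (kg⁻¹·m⁻²·s⁴·A²) · (s⁻¹·A⁻¹) · (kg·m²·s⁻²·A⁻²) · s⁻² = kg·m²·s⁻⁴·A⁻³.
Left is s⁻¹·A⁻¹; right is kg·m²·s⁻⁴·A⁻³ — different.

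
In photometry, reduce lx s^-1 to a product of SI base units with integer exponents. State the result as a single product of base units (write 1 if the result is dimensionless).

m⁻²·s⁻¹·cd

lx = lm/m² (illuminance = luminous flux per area),
    = m⁻²·cd.
Combining: lx·s⁻¹ = (m⁻²·cd) · s⁻¹ = m⁻²·s⁻¹·cd.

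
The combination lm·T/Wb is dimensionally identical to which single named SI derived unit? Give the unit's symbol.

lx

Wb = kg·m²·s⁻²·A⁻¹.
So Wb⁻¹ = kg⁻¹·m⁻²·s²·A.
lm = cd.
T = kg·s⁻²·A⁻¹.
Combining: Wb⁻¹·lm·T = (kg⁻¹·m⁻²·s²·A) · cd · (kg·s⁻²·A⁻¹) = m⁻²·cd.
m⁻²·cd is the base-SI form of the lux.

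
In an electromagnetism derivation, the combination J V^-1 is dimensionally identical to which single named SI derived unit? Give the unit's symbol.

J = N·m (work = force × distance),
    = kg·m²·s⁻².
V = W/A (potential = power per current),
    = kg·m²·s⁻³·A⁻¹.
So V⁻¹ = kg⁻¹·m⁻²·s³·A.
Combining: J·V⁻¹ = (kg·m²·s⁻²) · (kg⁻¹·m⁻²·s³·A) = s·A.
s·A is the base-SI form of the coulomb.

C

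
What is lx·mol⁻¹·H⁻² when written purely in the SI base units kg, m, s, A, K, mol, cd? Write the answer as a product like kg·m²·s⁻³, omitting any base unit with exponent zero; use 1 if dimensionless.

kg⁻²·m⁻⁶·s⁴·A⁴·mol⁻¹·cd

lx = m⁻²·cd.
H = kg·m²·s⁻²·A⁻².
So H⁻² = kg⁻²·m⁻⁴·s⁴·A⁴.
Combining: lx·mol⁻¹·H⁻² = (m⁻²·cd) · mol⁻¹ · (kg⁻²·m⁻⁴·s⁴·A⁴) = kg⁻²·m⁻⁶·s⁴·A⁴·mol⁻¹·cd.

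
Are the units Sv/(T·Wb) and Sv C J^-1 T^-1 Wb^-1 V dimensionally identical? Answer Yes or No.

Left side:
  Sv = J/kg (equivalent dose = energy per mass),
      = m²·s⁻².
  T = Wb/m² (flux density = flux per area),
      = kg·s⁻²·A⁻¹.
  So T⁻¹ = kg⁻¹·s²·A.
  Wb = V·s (flux: a volt is a weber per second),
      = kg·m²·s⁻²·A⁻¹.
  So Wb⁻¹ = kg⁻¹·m⁻²·s²·A.
  Combining: Sv·T⁻¹·Wb⁻¹ = (m²·s⁻²) · (kg⁻¹·s²·A) · (kg⁻¹·m⁻²·s²·A) = kg⁻²·s²·A².
Right side:
  Sv = m²·s⁻².
  C = s·A.
  J = kg·m²·s⁻².
  So J⁻¹ = kg⁻¹·m⁻²·s².
  T = kg·s⁻²·A⁻¹.
  So T⁻¹ = kg⁻¹·s²·A.
  Wb = kg·m²·s⁻²·A⁻¹.
  So Wb⁻¹ = kg⁻¹·m⁻²·s²·A.
  V = kg·m²·s⁻³·A⁻¹.
  Combining: Sv·C·J⁻¹·T⁻¹·Wb⁻¹·V = (m²·s⁻²) · (s·A) · (kg⁻¹·m⁻²·s²) · (kg⁻¹·s²·A) · (kg⁻¹·m⁻²·s²·A) · (kg·m²·s⁻³·A⁻¹) = kg⁻²·s²·A².
Both reduce to kg⁻²·s²·A².

Yes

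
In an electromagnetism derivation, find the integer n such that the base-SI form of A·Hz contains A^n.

Hz = s⁻¹.
Combining: A·Hz = A · s⁻¹ = s⁻¹·A.
The exponent of A is 1.

1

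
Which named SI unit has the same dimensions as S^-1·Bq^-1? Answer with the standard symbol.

S = 1/Ω (conductance is reciprocal resistance),
    = kg⁻¹·m⁻²·s³·A².
So S⁻¹ = kg·m²·s⁻³·A⁻².
Bq = 1/s = s⁻¹ (activity is decays per second).
So Bq⁻¹ = s.
Combining: S⁻¹·Bq⁻¹ = (kg·m²·s⁻³·A⁻²) · s = kg·m²·s⁻²·A⁻².
kg·m²·s⁻²·A⁻² is the base-SI form of the henry.

H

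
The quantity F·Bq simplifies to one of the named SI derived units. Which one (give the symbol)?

F = kg⁻¹·m⁻²·s⁴·A².
Bq = s⁻¹.
Combining: F·Bq = (kg⁻¹·m⁻²·s⁴·A²) · s⁻¹ = kg⁻¹·m⁻²·s³·A².
kg⁻¹·m⁻²·s³·A² is the base-SI form of the siemens.

S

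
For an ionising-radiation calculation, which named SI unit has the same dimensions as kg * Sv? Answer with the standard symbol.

Sv = J/kg (equivalent dose = energy per mass),
    = m²·s⁻².
Combining: kg·Sv = kg · (m²·s⁻²) = kg·m²·s⁻².
kg·m²·s⁻² is the base-SI form of the joule.

J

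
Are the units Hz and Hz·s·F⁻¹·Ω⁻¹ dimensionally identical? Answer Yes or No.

Left side:
  Hz = s⁻¹.
Right side:
  Hz = s⁻¹.
  F = kg⁻¹·m⁻²·s⁴·A².
  So F⁻¹ = kg·m²·s⁻⁴·A⁻².
  Ω = kg·m²·s⁻³·A⁻².
  So Ω⁻¹ = kg⁻¹·m⁻²·s³·A².
  Combining: Hz·s·F⁻¹·Ω⁻¹ = s⁻¹ · s · (kg·m²·s⁻⁴·A⁻²) · (kg⁻¹·m⁻²·s³·A²) = s⁻¹.
Both reduce to s⁻¹.

Yes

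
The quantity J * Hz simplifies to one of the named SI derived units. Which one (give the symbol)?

W

J = kg·m²·s⁻².
Hz = s⁻¹.
Combining: J·Hz = (kg·m²·s⁻²) · s⁻¹ = kg·m²·s⁻³.
kg·m²·s⁻³ is the base-SI form of the watt.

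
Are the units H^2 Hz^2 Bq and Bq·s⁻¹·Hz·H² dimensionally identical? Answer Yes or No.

Left side:
  H = Wb/A (inductance = flux per current),
      = kg·m²·s⁻²·A⁻².
  So H² = kg²·m⁴·s⁻⁴·A⁻⁴.
  Hz = 1/s = s⁻¹ (frequency is cycles per second).
  So Hz² = s⁻².
  Bq = 1/s = s⁻¹ (activity is decays per second).
  Combining: H²·Hz²·Bq = (kg²·m⁴·s⁻⁴·A⁻⁴) · s⁻² · s⁻¹ = kg²·m⁴·s⁻⁷·A⁻⁴.
Right side:
  Bq = s⁻¹.
  Hz = s⁻¹.
  H = kg·m²·s⁻²·A⁻².
  So H² = kg²·m⁴·s⁻⁴·A⁻⁴.
  Combining: Bq·s⁻¹·Hz·H² = s⁻¹ · s⁻¹ · s⁻¹ · (kg²·m⁴·s⁻⁴·A⁻⁴) = kg²·m⁴·s⁻⁷·A⁻⁴.
Both reduce to kg²·m⁴·s⁻⁷·A⁻⁴.

Yes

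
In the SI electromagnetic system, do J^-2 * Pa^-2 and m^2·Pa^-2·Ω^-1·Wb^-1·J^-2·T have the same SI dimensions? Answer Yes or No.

No

Left side:
  J = kg·m²·s⁻².
  So J⁻² = kg⁻²·m⁻⁴·s⁴.
  Pa = kg·m⁻¹·s⁻².
  So Pa⁻² = kg⁻²·m²·s⁴.
  Combining: J⁻²·Pa⁻² = (kg⁻²·m⁻⁴·s⁴) · (kg⁻²·m²·s⁴) = kg⁻⁴·m⁻²·s⁸.
Right side:
  Pa = N/m² (pressure = force per area),
      = kg·m⁻¹·s⁻².
  So Pa⁻² = kg⁻²·m²·s⁴.
  Ω = V/A (resistance = voltage per current),
      = kg·m²·s⁻³·A⁻².
  So Ω⁻¹ = kg⁻¹·m⁻²·s³·A².
  Wb = V·s (flux: a volt is a weber per second),
      = kg·m²·s⁻²·A⁻¹.
  So Wb⁻¹ = kg⁻¹·m⁻²·s²·A.
  J = N·m (work = force × distance),
      = kg·m²·s⁻².
  So J⁻² = kg⁻²·m⁻⁴·s⁴.
  T = Wb/m² (flux density = flux per area),
      = kg·s⁻²·A⁻¹.
  Combining: m²·Pa⁻²·Ω⁻¹·Wb⁻¹·J⁻²·T = m² · (kg⁻²·m²·s⁴) · (kg⁻¹·m⁻²·s³·A²) · (kg⁻¹·m⁻²·s²·A) · (kg⁻²·m⁻⁴·s⁴) · (kg·s⁻²·A⁻¹) = kg⁻⁵·m⁻⁴·s¹¹·A².
Left is kg⁻⁴·m⁻²·s⁸; right is kg⁻⁵·m⁻⁴·s¹¹·A² — different.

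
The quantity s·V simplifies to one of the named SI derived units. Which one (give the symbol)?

Wb

V = W/A (potential = power per current),
    = kg·m²·s⁻³·A⁻¹.
Combining: s·V = s · (kg·m²·s⁻³·A⁻¹) = kg·m²·s⁻²·A⁻¹.
kg·m²·s⁻²·A⁻¹ is the base-SI form of the weber.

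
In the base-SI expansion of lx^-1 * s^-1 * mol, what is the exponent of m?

2

lx = m⁻²·cd.
So lx⁻¹ = m²·cd⁻¹.
Combining: lx⁻¹·s⁻¹·mol = (m²·cd⁻¹) · s⁻¹ · mol = m²·s⁻¹·mol·cd⁻¹.
The exponent of m is 2.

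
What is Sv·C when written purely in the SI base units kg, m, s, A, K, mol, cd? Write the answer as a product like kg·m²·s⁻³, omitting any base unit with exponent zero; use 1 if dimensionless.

m²·s⁻¹·A

Sv = J/kg (equivalent dose = energy per mass),
    = m²·s⁻².
C = A·s = s·A (charge = current × time).
Combining: Sv·C = (m²·s⁻²) · (s·A) = m²·s⁻¹·A.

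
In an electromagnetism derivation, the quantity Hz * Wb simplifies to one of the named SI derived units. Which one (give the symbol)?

V

Hz = 1/s = s⁻¹ (frequency is cycles per second).
Wb = V·s (flux: a volt is a weber per second),
    = kg·m²·s⁻²·A⁻¹.
Combining: Hz·Wb = s⁻¹ · (kg·m²·s⁻²·A⁻¹) = kg·m²·s⁻³·A⁻¹.
kg·m²·s⁻³·A⁻¹ is the base-SI form of the volt.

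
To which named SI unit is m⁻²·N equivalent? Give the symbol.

N = kg·m·s⁻².
Combining: m⁻²·N = m⁻² · (kg·m·s⁻²) = kg·m⁻¹·s⁻².
kg·m⁻¹·s⁻² is the base-SI form of the pascal.

Pa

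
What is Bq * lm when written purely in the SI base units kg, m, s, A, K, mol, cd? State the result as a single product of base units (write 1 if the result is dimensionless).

s⁻¹·cd

Bq = 1/s = s⁻¹ (activity is decays per second).
lm = cd·sr = cd (luminous flux; sr is dimensionless).
Combining: Bq·lm = s⁻¹ · cd = s⁻¹·cd.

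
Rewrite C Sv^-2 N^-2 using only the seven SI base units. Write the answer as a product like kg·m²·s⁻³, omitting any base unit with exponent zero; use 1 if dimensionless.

C = A·s = s·A (charge = current × time).
Sv = J/kg (equivalent dose = energy per mass),
    = m²·s⁻².
So Sv⁻² = m⁻⁴·s⁴.
N = kg·m/s² = kg·m·s⁻² (force = mass × acceleration).
So N⁻² = kg⁻²·m⁻²·s⁴.
Combining: C·Sv⁻²·N⁻² = (s·A) · (m⁻⁴·s⁴) · (kg⁻²·m⁻²·s⁴) = kg⁻²·m⁻⁶·s⁹·A.

kg⁻²·m⁻⁶·s⁹·A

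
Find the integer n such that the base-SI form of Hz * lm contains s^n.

-1

Hz = 1/s = s⁻¹ (frequency is cycles per second).
lm = cd·sr = cd (luminous flux; sr is dimensionless).
Combining: Hz·lm = s⁻¹ · cd = s⁻¹·cd.
The exponent of s is -1.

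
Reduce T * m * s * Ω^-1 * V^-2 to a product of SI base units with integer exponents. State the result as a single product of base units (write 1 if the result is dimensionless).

kg⁻²·m⁻⁵·s⁸·A³

T = kg·s⁻²·A⁻¹.
Ω = kg·m²·s⁻³·A⁻².
So Ω⁻¹ = kg⁻¹·m⁻²·s³·A².
V = kg·m²·s⁻³·A⁻¹.
So V⁻² = kg⁻²·m⁻⁴·s⁶·A².
Combining: T·m·s·Ω⁻¹·V⁻² = (kg·s⁻²·A⁻¹) · m · s · (kg⁻¹·m⁻²·s³·A²) · (kg⁻²·m⁻⁴·s⁶·A²) = kg⁻²·m⁻⁵·s⁸·A³.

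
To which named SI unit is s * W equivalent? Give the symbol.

W = kg·m²·s⁻³.
Combining: s·W = s · (kg·m²·s⁻³) = kg·m²·s⁻².
kg·m²·s⁻² is the base-SI form of the joule.

J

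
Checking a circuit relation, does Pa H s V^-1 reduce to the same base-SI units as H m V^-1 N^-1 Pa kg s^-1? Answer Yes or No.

Yes

Left side:
  Pa = kg·m⁻¹·s⁻².
  H = kg·m²·s⁻²·A⁻².
  V = kg·m²·s⁻³·A⁻¹.
  So V⁻¹ = kg⁻¹·m⁻²·s³·A.
  Combining: Pa·H·s·V⁻¹ = (kg·m⁻¹·s⁻²) · (kg·m²·s⁻²·A⁻²) · s · (kg⁻¹·m⁻²·s³·A) = kg·m⁻¹·A⁻¹.
Right side:
  H = Wb/A (inductance = flux per current),
      = kg·m²·s⁻²·A⁻².
  V = W/A (potential = power per current),
      = kg·m²·s⁻³·A⁻¹.
  So V⁻¹ = kg⁻¹·m⁻²·s³·A.
  N = kg·m/s² = kg·m·s⁻² (force = mass × acceleration).
  So N⁻¹ = kg⁻¹·m⁻¹·s².
  Pa = N/m² (pressure = force per area),
      = kg·m⁻¹·s⁻².
  Combining: H·m·V⁻¹·N⁻¹·Pa·kg·s⁻¹ = (kg·m²·s⁻²·A⁻²) · m · (kg⁻¹·m⁻²·s³·A) · (kg⁻¹·m⁻¹·s²) · (kg·m⁻¹·s⁻²) · kg · s⁻¹ = kg·m⁻¹·A⁻¹.
Both reduce to kg·m⁻¹·A⁻¹.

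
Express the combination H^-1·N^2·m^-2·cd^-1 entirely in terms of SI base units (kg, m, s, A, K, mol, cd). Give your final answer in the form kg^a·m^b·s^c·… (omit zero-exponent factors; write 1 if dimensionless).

H = kg·m²·s⁻²·A⁻².
So H⁻¹ = kg⁻¹·m⁻²·s²·A².
N = kg·m·s⁻².
So N² = kg²·m²·s⁻⁴.
Combining: H⁻¹·N²·m⁻²·cd⁻¹ = (kg⁻¹·m⁻²·s²·A²) · (kg²·m²·s⁻⁴) · m⁻² · cd⁻¹ = kg·m⁻²·s⁻²·A²·cd⁻¹.

kg·m⁻²·s⁻²·A²·cd⁻¹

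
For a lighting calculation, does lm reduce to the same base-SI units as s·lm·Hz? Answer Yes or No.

Yes

Left side:
  lm = cd·sr = cd (luminous flux; sr is dimensionless).
Right side:
  lm = cd.
  Hz = s⁻¹.
  Combining: s·lm·Hz = s · cd · s⁻¹ = cd.
Both reduce to cd.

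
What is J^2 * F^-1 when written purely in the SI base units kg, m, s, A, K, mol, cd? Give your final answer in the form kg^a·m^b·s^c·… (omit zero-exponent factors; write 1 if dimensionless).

kg³·m⁶·s⁻⁸·A⁻²

J = N·m (work = force × distance),
    = kg·m²·s⁻².
So J² = kg²·m⁴·s⁻⁴.
F = C/V (capacitance = charge per voltage),
    = A·s/(kg·m²·s⁻³·A⁻¹) (substituting C and V),
    = kg⁻¹·m⁻²·s⁴·A².
So F⁻¹ = kg·m²·s⁻⁴·A⁻².
Combining: J²·F⁻¹ = (kg²·m⁴·s⁻⁴) · (kg·m²·s⁻⁴·A⁻²) = kg³·m⁶·s⁻⁸·A⁻².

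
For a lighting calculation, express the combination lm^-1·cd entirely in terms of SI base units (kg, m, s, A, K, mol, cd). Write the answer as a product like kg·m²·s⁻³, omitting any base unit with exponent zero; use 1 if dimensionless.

lm = cd·sr = cd (luminous flux; sr is dimensionless).
So lm⁻¹ = cd⁻¹.
Combining: lm⁻¹·cd = cd⁻¹ · cd = 1.

1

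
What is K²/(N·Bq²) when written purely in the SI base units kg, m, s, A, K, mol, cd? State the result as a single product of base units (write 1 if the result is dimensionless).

N = kg·m·s⁻².
So N⁻¹ = kg⁻¹·m⁻¹·s².
Bq = s⁻¹.
So Bq⁻² = s².
Combining: N⁻¹·Bq⁻²·K² = (kg⁻¹·m⁻¹·s²) · s² · K² = kg⁻¹·m⁻¹·s⁴·K².

kg⁻¹·m⁻¹·s⁴·K²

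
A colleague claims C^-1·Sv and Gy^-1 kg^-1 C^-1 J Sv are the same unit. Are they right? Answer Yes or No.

Yes

Left side:
  C = s·A.
  So C⁻¹ = s⁻¹·A⁻¹.
  Sv = m²·s⁻².
  Combining: C⁻¹·Sv = (s⁻¹·A⁻¹) · (m²·s⁻²) = m²·s⁻³·A⁻¹.
Right side:
  Gy = m²·s⁻².
  So Gy⁻¹ = m⁻²·s².
  C = s·A.
  So C⁻¹ = s⁻¹·A⁻¹.
  J = kg·m²·s⁻².
  Sv = m²·s⁻².
  Combining: Gy⁻¹·kg⁻¹·C⁻¹·J·Sv = (m⁻²·s²) · kg⁻¹ · (s⁻¹·A⁻¹) · (kg·m²·s⁻²) · (m²·s⁻²) = m²·s⁻³·A⁻¹.
Both reduce to m²·s⁻³·A⁻¹.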